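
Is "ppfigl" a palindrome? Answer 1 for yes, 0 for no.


Input: ppfigl
Reversed: lgifpp
  Compare pos 0 ('p') with pos 5 ('l'): MISMATCH
  Compare pos 1 ('p') with pos 4 ('g'): MISMATCH
  Compare pos 2 ('f') with pos 3 ('i'): MISMATCH
Result: not a palindrome

0


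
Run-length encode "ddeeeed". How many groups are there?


Input: ddeeeed
Scanning for consecutive runs:
  Group 1: 'd' x 2 (positions 0-1)
  Group 2: 'e' x 4 (positions 2-5)
  Group 3: 'd' x 1 (positions 6-6)
Total groups: 3

3


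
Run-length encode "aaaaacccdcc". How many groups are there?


Input: aaaaacccdcc
Scanning for consecutive runs:
  Group 1: 'a' x 5 (positions 0-4)
  Group 2: 'c' x 3 (positions 5-7)
  Group 3: 'd' x 1 (positions 8-8)
  Group 4: 'c' x 2 (positions 9-10)
Total groups: 4

4


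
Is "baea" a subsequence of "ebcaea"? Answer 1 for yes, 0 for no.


Check if "baea" is a subsequence of "ebcaea"
Greedy scan:
  Position 0 ('e'): no match needed
  Position 1 ('b'): matches sub[0] = 'b'
  Position 2 ('c'): no match needed
  Position 3 ('a'): matches sub[1] = 'a'
  Position 4 ('e'): matches sub[2] = 'e'
  Position 5 ('a'): matches sub[3] = 'a'
All 4 characters matched => is a subsequence

1


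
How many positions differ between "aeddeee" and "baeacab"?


Comparing "aeddeee" and "baeacab" position by position:
  Position 0: 'a' vs 'b' => DIFFER
  Position 1: 'e' vs 'a' => DIFFER
  Position 2: 'd' vs 'e' => DIFFER
  Position 3: 'd' vs 'a' => DIFFER
  Position 4: 'e' vs 'c' => DIFFER
  Position 5: 'e' vs 'a' => DIFFER
  Position 6: 'e' vs 'b' => DIFFER
Positions that differ: 7

7


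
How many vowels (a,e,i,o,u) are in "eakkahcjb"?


Input: eakkahcjb
Checking each character:
  'e' at position 0: vowel (running total: 1)
  'a' at position 1: vowel (running total: 2)
  'k' at position 2: consonant
  'k' at position 3: consonant
  'a' at position 4: vowel (running total: 3)
  'h' at position 5: consonant
  'c' at position 6: consonant
  'j' at position 7: consonant
  'b' at position 8: consonant
Total vowels: 3

3


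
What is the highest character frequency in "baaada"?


Input: baaada
Character counts:
  'a': 4
  'b': 1
  'd': 1
Maximum frequency: 4

4


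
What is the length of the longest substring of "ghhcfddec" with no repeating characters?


Input: "ghhcfddec"
Sliding window (track last position of each char):
  Position 0 ('g'): window [0,0] length 1 -- new best
  Position 1 ('h'): window [0,1] length 2 -- new best
  Position 2 ('h'): repeat (last at 1), move window start to 2
  Position 2 ('h'): window [2,2] length 1
  Position 3 ('c'): window [2,3] length 2
  Position 4 ('f'): window [2,4] length 3 -- new best
  Position 5 ('d'): window [2,5] length 4 -- new best
  Position 6 ('d'): repeat (last at 5), move window start to 6
  Position 6 ('d'): window [6,6] length 1
  Position 7 ('e'): window [6,7] length 2
  Position 8 ('c'): window [6,8] length 3
Longest substring with no repeats: "hcfd" with length 4

4


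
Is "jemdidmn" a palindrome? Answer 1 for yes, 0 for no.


Input: jemdidmn
Reversed: nmdidmej
  Compare pos 0 ('j') with pos 7 ('n'): MISMATCH
  Compare pos 1 ('e') with pos 6 ('m'): MISMATCH
  Compare pos 2 ('m') with pos 5 ('d'): MISMATCH
  Compare pos 3 ('d') with pos 4 ('i'): MISMATCH
Result: not a palindrome

0


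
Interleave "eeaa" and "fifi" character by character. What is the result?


Interleaving "eeaa" and "fifi":
  Position 0: 'e' from first, 'f' from second => "ef"
  Position 1: 'e' from first, 'i' from second => "ei"
  Position 2: 'a' from first, 'f' from second => "af"
  Position 3: 'a' from first, 'i' from second => "ai"
Result: efeiafai

efeiafai


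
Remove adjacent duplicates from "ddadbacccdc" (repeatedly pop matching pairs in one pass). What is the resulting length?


Input: ddadbacccdc
Stack-based adjacent duplicate removal:
  Read 'd': push. Stack: d
  Read 'd': matches stack top 'd' => pop. Stack: (empty)
  Read 'a': push. Stack: a
  Read 'd': push. Stack: ad
  Read 'b': push. Stack: adb
  Read 'a': push. Stack: adba
  Read 'c': push. Stack: adbac
  Read 'c': matches stack top 'c' => pop. Stack: adba
  Read 'c': push. Stack: adbac
  Read 'd': push. Stack: adbacd
  Read 'c': push. Stack: adbacdc
Final stack: "adbacdc" (length 7)

7


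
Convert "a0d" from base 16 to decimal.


Input: "a0d" in base 16
Positional expansion:
  Digit 'a' (value 10) x 16^2 = 2560
  Digit '0' (value 0) x 16^1 = 0
  Digit 'd' (value 13) x 16^0 = 13
Sum = 2573

2573


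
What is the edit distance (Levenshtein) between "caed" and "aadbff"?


Computing edit distance: "caed" -> "aadbff"
DP table:
           a    a    d    b    f    f
      0    1    2    3    4    5    6
  c   1    1    2    3    4    5    6
  a   2    1    1    2    3    4    5
  e   3    2    2    2    3    4    5
  d   4    3    3    2    3    4    5
Edit distance = dp[4][6] = 5

5


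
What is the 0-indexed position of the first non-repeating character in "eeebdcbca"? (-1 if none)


Input: eeebdcbca
Character frequencies:
  'a': 1
  'b': 2
  'c': 2
  'd': 1
  'e': 3
Scanning left to right for freq == 1:
  Position 0 ('e'): freq=3, skip
  Position 1 ('e'): freq=3, skip
  Position 2 ('e'): freq=3, skip
  Position 3 ('b'): freq=2, skip
  Position 4 ('d'): unique! => answer = 4

4


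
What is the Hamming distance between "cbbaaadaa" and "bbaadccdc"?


Comparing "cbbaaadaa" and "bbaadccdc" position by position:
  Position 0: 'c' vs 'b' => differ
  Position 1: 'b' vs 'b' => same
  Position 2: 'b' vs 'a' => differ
  Position 3: 'a' vs 'a' => same
  Position 4: 'a' vs 'd' => differ
  Position 5: 'a' vs 'c' => differ
  Position 6: 'd' vs 'c' => differ
  Position 7: 'a' vs 'd' => differ
  Position 8: 'a' vs 'c' => differ
Total differences (Hamming distance): 7

7


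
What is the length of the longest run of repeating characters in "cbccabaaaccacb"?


Input: "cbccabaaaccacb"
Scanning for longest run:
  Position 1 ('b'): new char, reset run to 1
  Position 2 ('c'): new char, reset run to 1
  Position 3 ('c'): continues run of 'c', length=2
  Position 4 ('a'): new char, reset run to 1
  Position 5 ('b'): new char, reset run to 1
  Position 6 ('a'): new char, reset run to 1
  Position 7 ('a'): continues run of 'a', length=2
  Position 8 ('a'): continues run of 'a', length=3
  Position 9 ('c'): new char, reset run to 1
  Position 10 ('c'): continues run of 'c', length=2
  Position 11 ('a'): new char, reset run to 1
  Position 12 ('c'): new char, reset run to 1
  Position 13 ('b'): new char, reset run to 1
Longest run: 'a' with length 3

3


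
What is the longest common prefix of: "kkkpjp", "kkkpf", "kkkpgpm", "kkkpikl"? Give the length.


Words: kkkpjp, kkkpf, kkkpgpm, kkkpikl
  Position 0: all 'k' => match
  Position 1: all 'k' => match
  Position 2: all 'k' => match
  Position 3: all 'p' => match
  Position 4: ('j', 'f', 'g', 'i') => mismatch, stop
LCP = "kkkp" (length 4)

4


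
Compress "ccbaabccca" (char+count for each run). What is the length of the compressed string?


Input: ccbaabccca
Runs:
  'c' x 2 => "c2"
  'b' x 1 => "b1"
  'a' x 2 => "a2"
  'b' x 1 => "b1"
  'c' x 3 => "c3"
  'a' x 1 => "a1"
Compressed: "c2b1a2b1c3a1"
Compressed length: 12

12


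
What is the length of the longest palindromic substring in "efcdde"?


Input: "efcdde"
Checking substrings for palindromes:
  [3:5] "dd" (len 2) => palindrome
Longest palindromic substring: "dd" with length 2

2


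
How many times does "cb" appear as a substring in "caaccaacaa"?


Searching for "cb" in "caaccaacaa"
Scanning each position:
  Position 0: "ca" => no
  Position 1: "aa" => no
  Position 2: "ac" => no
  Position 3: "cc" => no
  Position 4: "ca" => no
  Position 5: "aa" => no
  Position 6: "ac" => no
  Position 7: "ca" => no
  Position 8: "aa" => no
Total occurrences: 0

0


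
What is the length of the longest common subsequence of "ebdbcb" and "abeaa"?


LCS of "ebdbcb" and "abeaa"
DP table:
           a    b    e    a    a
      0    0    0    0    0    0
  e   0    0    0    1    1    1
  b   0    0    1    1    1    1
  d   0    0    1    1    1    1
  b   0    0    1    1    1    1
  c   0    0    1    1    1    1
  b   0    0    1    1    1    1
LCS length = dp[6][5] = 1

1


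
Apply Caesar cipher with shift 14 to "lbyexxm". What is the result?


Caesar cipher: shift "lbyexxm" by 14
  'l' (pos 11) + 14 = pos 25 = 'z'
  'b' (pos 1) + 14 = pos 15 = 'p'
  'y' (pos 24) + 14 = pos 12 = 'm'
  'e' (pos 4) + 14 = pos 18 = 's'
  'x' (pos 23) + 14 = pos 11 = 'l'
  'x' (pos 23) + 14 = pos 11 = 'l'
  'm' (pos 12) + 14 = pos 0 = 'a'
Result: zpmslla

zpmslla


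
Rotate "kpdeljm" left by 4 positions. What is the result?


Input: "kpdeljm", rotate left by 4
First 4 characters: "kpde"
Remaining characters: "ljm"
Concatenate remaining + first: "ljm" + "kpde" = "ljmkpde"

ljmkpde


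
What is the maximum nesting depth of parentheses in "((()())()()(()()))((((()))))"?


Input: "((()())()()(()()))((((()))))"
Tracking depth:
  Position 0 '(': depth becomes 1
  Position 1 '(': depth becomes 2
  Position 2 '(': depth becomes 3
  Position 3 ')': depth becomes 2
  Position 4 '(': depth becomes 3
  Position 5 ')': depth becomes 2
  Position 6 ')': depth becomes 1
  Position 7 '(': depth becomes 2
  Position 8 ')': depth becomes 1
  Position 9 '(': depth becomes 2
  Position 10 ')': depth becomes 1
  Position 11 '(': depth becomes 2
  Position 12 '(': depth becomes 3
  Position 13 ')': depth becomes 2
  Position 14 '(': depth becomes 3
  Position 15 ')': depth becomes 2
  Position 16 ')': depth becomes 1
  Position 17 ')': depth becomes 0
  Position 18 '(': depth becomes 1
  Position 19 '(': depth becomes 2
  Position 20 '(': depth becomes 3
  Position 21 '(': depth becomes 4
  Position 22 '(': depth becomes 5
  Position 23 ')': depth becomes 4
  Position 24 ')': depth becomes 3
  Position 25 ')': depth becomes 2
  Position 26 ')': depth becomes 1
  Position 27 ')': depth becomes 0
Maximum depth reached: 5

5


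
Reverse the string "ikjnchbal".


Input: ikjnchbal
Reading characters right to left:
  Position 8: 'l'
  Position 7: 'a'
  Position 6: 'b'
  Position 5: 'h'
  Position 4: 'c'
  Position 3: 'n'
  Position 2: 'j'
  Position 1: 'k'
  Position 0: 'i'
Reversed: labhcnjki

labhcnjki


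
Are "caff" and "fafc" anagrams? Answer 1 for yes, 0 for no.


Strings: "caff", "fafc"
Sorted first:  acff
Sorted second: acff
Sorted forms match => anagrams

1


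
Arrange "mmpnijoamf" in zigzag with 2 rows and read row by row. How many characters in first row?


Zigzag "mmpnijoamf" into 2 rows:
Placing characters:
  'm' => row 0
  'm' => row 1
  'p' => row 0
  'n' => row 1
  'i' => row 0
  'j' => row 1
  'o' => row 0
  'a' => row 1
  'm' => row 0
  'f' => row 1
Rows:
  Row 0: "mpiom"
  Row 1: "mnjaf"
First row length: 5

5


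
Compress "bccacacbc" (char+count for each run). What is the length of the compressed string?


Input: bccacacbc
Runs:
  'b' x 1 => "b1"
  'c' x 2 => "c2"
  'a' x 1 => "a1"
  'c' x 1 => "c1"
  'a' x 1 => "a1"
  'c' x 1 => "c1"
  'b' x 1 => "b1"
  'c' x 1 => "c1"
Compressed: "b1c2a1c1a1c1b1c1"
Compressed length: 16

16


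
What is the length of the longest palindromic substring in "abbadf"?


Input: "abbadf"
Checking substrings for palindromes:
  [0:4] "abba" (len 4) => palindrome
  [1:3] "bb" (len 2) => palindrome
Longest palindromic substring: "abba" with length 4

4


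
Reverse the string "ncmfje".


Input: ncmfje
Reading characters right to left:
  Position 5: 'e'
  Position 4: 'j'
  Position 3: 'f'
  Position 2: 'm'
  Position 1: 'c'
  Position 0: 'n'
Reversed: ejfmcn

ejfmcn


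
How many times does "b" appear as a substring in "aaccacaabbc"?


Searching for "b" in "aaccacaabbc"
Scanning each position:
  Position 0: "a" => no
  Position 1: "a" => no
  Position 2: "c" => no
  Position 3: "c" => no
  Position 4: "a" => no
  Position 5: "c" => no
  Position 6: "a" => no
  Position 7: "a" => no
  Position 8: "b" => MATCH
  Position 9: "b" => MATCH
  Position 10: "c" => no
Total occurrences: 2

2


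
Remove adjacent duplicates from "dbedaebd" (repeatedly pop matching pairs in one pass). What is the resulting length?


Input: dbedaebd
Stack-based adjacent duplicate removal:
  Read 'd': push. Stack: d
  Read 'b': push. Stack: db
  Read 'e': push. Stack: dbe
  Read 'd': push. Stack: dbed
  Read 'a': push. Stack: dbeda
  Read 'e': push. Stack: dbedae
  Read 'b': push. Stack: dbedaeb
  Read 'd': push. Stack: dbedaebd
Final stack: "dbedaebd" (length 8)

8


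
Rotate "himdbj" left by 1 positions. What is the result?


Input: "himdbj", rotate left by 1
First 1 characters: "h"
Remaining characters: "imdbj"
Concatenate remaining + first: "imdbj" + "h" = "imdbjh"

imdbjh


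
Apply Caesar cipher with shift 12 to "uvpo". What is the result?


Caesar cipher: shift "uvpo" by 12
  'u' (pos 20) + 12 = pos 6 = 'g'
  'v' (pos 21) + 12 = pos 7 = 'h'
  'p' (pos 15) + 12 = pos 1 = 'b'
  'o' (pos 14) + 12 = pos 0 = 'a'
Result: ghba

ghba


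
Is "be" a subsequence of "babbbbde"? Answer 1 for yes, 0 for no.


Check if "be" is a subsequence of "babbbbde"
Greedy scan:
  Position 0 ('b'): matches sub[0] = 'b'
  Position 1 ('a'): no match needed
  Position 2 ('b'): no match needed
  Position 3 ('b'): no match needed
  Position 4 ('b'): no match needed
  Position 5 ('b'): no match needed
  Position 6 ('d'): no match needed
  Position 7 ('e'): matches sub[1] = 'e'
All 2 characters matched => is a subsequence

1


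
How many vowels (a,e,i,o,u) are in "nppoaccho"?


Input: nppoaccho
Checking each character:
  'n' at position 0: consonant
  'p' at position 1: consonant
  'p' at position 2: consonant
  'o' at position 3: vowel (running total: 1)
  'a' at position 4: vowel (running total: 2)
  'c' at position 5: consonant
  'c' at position 6: consonant
  'h' at position 7: consonant
  'o' at position 8: vowel (running total: 3)
Total vowels: 3

3


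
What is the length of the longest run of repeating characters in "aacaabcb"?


Input: "aacaabcb"
Scanning for longest run:
  Position 1 ('a'): continues run of 'a', length=2
  Position 2 ('c'): new char, reset run to 1
  Position 3 ('a'): new char, reset run to 1
  Position 4 ('a'): continues run of 'a', length=2
  Position 5 ('b'): new char, reset run to 1
  Position 6 ('c'): new char, reset run to 1
  Position 7 ('b'): new char, reset run to 1
Longest run: 'a' with length 2

2


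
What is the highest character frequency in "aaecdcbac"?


Input: aaecdcbac
Character counts:
  'a': 3
  'b': 1
  'c': 3
  'd': 1
  'e': 1
Maximum frequency: 3

3


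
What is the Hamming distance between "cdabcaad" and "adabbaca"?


Comparing "cdabcaad" and "adabbaca" position by position:
  Position 0: 'c' vs 'a' => differ
  Position 1: 'd' vs 'd' => same
  Position 2: 'a' vs 'a' => same
  Position 3: 'b' vs 'b' => same
  Position 4: 'c' vs 'b' => differ
  Position 5: 'a' vs 'a' => same
  Position 6: 'a' vs 'c' => differ
  Position 7: 'd' vs 'a' => differ
Total differences (Hamming distance): 4

4


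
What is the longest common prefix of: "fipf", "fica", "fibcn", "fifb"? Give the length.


Words: fipf, fica, fibcn, fifb
  Position 0: all 'f' => match
  Position 1: all 'i' => match
  Position 2: ('p', 'c', 'b', 'f') => mismatch, stop
LCP = "fi" (length 2)

2


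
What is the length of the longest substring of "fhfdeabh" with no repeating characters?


Input: "fhfdeabh"
Sliding window (track last position of each char):
  Position 0 ('f'): window [0,0] length 1 -- new best
  Position 1 ('h'): window [0,1] length 2 -- new best
  Position 2 ('f'): repeat (last at 0), move window start to 1
  Position 2 ('f'): window [1,2] length 2
  Position 3 ('d'): window [1,3] length 3 -- new best
  Position 4 ('e'): window [1,4] length 4 -- new best
  Position 5 ('a'): window [1,5] length 5 -- new best
  Position 6 ('b'): window [1,6] length 6 -- new best
  Position 7 ('h'): repeat (last at 1), move window start to 2
  Position 7 ('h'): window [2,7] length 6
Longest substring with no repeats: "hfdeab" with length 6

6


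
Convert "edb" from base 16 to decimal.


Input: "edb" in base 16
Positional expansion:
  Digit 'e' (value 14) x 16^2 = 3584
  Digit 'd' (value 13) x 16^1 = 208
  Digit 'b' (value 11) x 16^0 = 11
Sum = 3803

3803


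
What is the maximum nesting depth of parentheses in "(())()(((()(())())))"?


Input: "(())()(((()(())())))"
Tracking depth:
  Position 0 '(': depth becomes 1
  Position 1 '(': depth becomes 2
  Position 2 ')': depth becomes 1
  Position 3 ')': depth becomes 0
  Position 4 '(': depth becomes 1
  Position 5 ')': depth becomes 0
  Position 6 '(': depth becomes 1
  Position 7 '(': depth becomes 2
  Position 8 '(': depth becomes 3
  Position 9 '(': depth becomes 4
  Position 10 ')': depth becomes 3
  Position 11 '(': depth becomes 4
  Position 12 '(': depth becomes 5
  Position 13 ')': depth becomes 4
  Position 14 ')': depth becomes 3
  Position 15 '(': depth becomes 4
  Position 16 ')': depth becomes 3
  Position 17 ')': depth becomes 2
  Position 18 ')': depth becomes 1
  Position 19 ')': depth becomes 0
Maximum depth reached: 5

5


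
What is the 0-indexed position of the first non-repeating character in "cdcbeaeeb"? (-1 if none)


Input: cdcbeaeeb
Character frequencies:
  'a': 1
  'b': 2
  'c': 2
  'd': 1
  'e': 3
Scanning left to right for freq == 1:
  Position 0 ('c'): freq=2, skip
  Position 1 ('d'): unique! => answer = 1

1


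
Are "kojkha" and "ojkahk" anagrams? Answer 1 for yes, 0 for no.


Strings: "kojkha", "ojkahk"
Sorted first:  ahjkko
Sorted second: ahjkko
Sorted forms match => anagrams

1


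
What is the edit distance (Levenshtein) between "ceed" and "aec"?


Computing edit distance: "ceed" -> "aec"
DP table:
           a    e    c
      0    1    2    3
  c   1    1    2    2
  e   2    2    1    2
  e   3    3    2    2
  d   4    4    3    3
Edit distance = dp[4][3] = 3

3


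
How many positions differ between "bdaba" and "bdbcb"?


Comparing "bdaba" and "bdbcb" position by position:
  Position 0: 'b' vs 'b' => same
  Position 1: 'd' vs 'd' => same
  Position 2: 'a' vs 'b' => DIFFER
  Position 3: 'b' vs 'c' => DIFFER
  Position 4: 'a' vs 'b' => DIFFER
Positions that differ: 3

3


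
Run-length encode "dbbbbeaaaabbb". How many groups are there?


Input: dbbbbeaaaabbb
Scanning for consecutive runs:
  Group 1: 'd' x 1 (positions 0-0)
  Group 2: 'b' x 4 (positions 1-4)
  Group 3: 'e' x 1 (positions 5-5)
  Group 4: 'a' x 4 (positions 6-9)
  Group 5: 'b' x 3 (positions 10-12)
Total groups: 5

5


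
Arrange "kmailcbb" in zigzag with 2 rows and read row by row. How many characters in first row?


Zigzag "kmailcbb" into 2 rows:
Placing characters:
  'k' => row 0
  'm' => row 1
  'a' => row 0
  'i' => row 1
  'l' => row 0
  'c' => row 1
  'b' => row 0
  'b' => row 1
Rows:
  Row 0: "kalb"
  Row 1: "micb"
First row length: 4

4


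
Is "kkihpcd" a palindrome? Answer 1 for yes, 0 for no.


Input: kkihpcd
Reversed: dcphikk
  Compare pos 0 ('k') with pos 6 ('d'): MISMATCH
  Compare pos 1 ('k') with pos 5 ('c'): MISMATCH
  Compare pos 2 ('i') with pos 4 ('p'): MISMATCH
Result: not a palindrome

0


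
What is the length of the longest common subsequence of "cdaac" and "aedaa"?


LCS of "cdaac" and "aedaa"
DP table:
           a    e    d    a    a
      0    0    0    0    0    0
  c   0    0    0    0    0    0
  d   0    0    0    1    1    1
  a   0    1    1    1    2    2
  a   0    1    1    1    2    3
  c   0    1    1    1    2    3
LCS length = dp[5][5] = 3

3


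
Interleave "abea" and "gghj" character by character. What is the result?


Interleaving "abea" and "gghj":
  Position 0: 'a' from first, 'g' from second => "ag"
  Position 1: 'b' from first, 'g' from second => "bg"
  Position 2: 'e' from first, 'h' from second => "eh"
  Position 3: 'a' from first, 'j' from second => "aj"
Result: agbgehaj

agbgehaj


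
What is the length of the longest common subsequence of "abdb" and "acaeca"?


LCS of "abdb" and "acaeca"
DP table:
           a    c    a    e    c    a
      0    0    0    0    0    0    0
  a   0    1    1    1    1    1    1
  b   0    1    1    1    1    1    1
  d   0    1    1    1    1    1    1
  b   0    1    1    1    1    1    1
LCS length = dp[4][6] = 1

1


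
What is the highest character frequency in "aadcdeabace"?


Input: aadcdeabace
Character counts:
  'a': 4
  'b': 1
  'c': 2
  'd': 2
  'e': 2
Maximum frequency: 4

4


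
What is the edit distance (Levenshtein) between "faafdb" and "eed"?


Computing edit distance: "faafdb" -> "eed"
DP table:
           e    e    d
      0    1    2    3
  f   1    1    2    3
  a   2    2    2    3
  a   3    3    3    3
  f   4    4    4    4
  d   5    5    5    4
  b   6    6    6    5
Edit distance = dp[6][3] = 5

5


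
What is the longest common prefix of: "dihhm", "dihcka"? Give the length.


Words: dihhm, dihcka
  Position 0: all 'd' => match
  Position 1: all 'i' => match
  Position 2: all 'h' => match
  Position 3: ('h', 'c') => mismatch, stop
LCP = "dih" (length 3)

3


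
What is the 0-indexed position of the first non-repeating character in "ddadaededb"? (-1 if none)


Input: ddadaededb
Character frequencies:
  'a': 2
  'b': 1
  'd': 5
  'e': 2
Scanning left to right for freq == 1:
  Position 0 ('d'): freq=5, skip
  Position 1 ('d'): freq=5, skip
  Position 2 ('a'): freq=2, skip
  Position 3 ('d'): freq=5, skip
  Position 4 ('a'): freq=2, skip
  Position 5 ('e'): freq=2, skip
  Position 6 ('d'): freq=5, skip
  Position 7 ('e'): freq=2, skip
  Position 8 ('d'): freq=5, skip
  Position 9 ('b'): unique! => answer = 9

9


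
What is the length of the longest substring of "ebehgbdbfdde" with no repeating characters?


Input: "ebehgbdbfdde"
Sliding window (track last position of each char):
  Position 0 ('e'): window [0,0] length 1 -- new best
  Position 1 ('b'): window [0,1] length 2 -- new best
  Position 2 ('e'): repeat (last at 0), move window start to 1
  Position 2 ('e'): window [1,2] length 2
  Position 3 ('h'): window [1,3] length 3 -- new best
  Position 4 ('g'): window [1,4] length 4 -- new best
  Position 5 ('b'): repeat (last at 1), move window start to 2
  Position 5 ('b'): window [2,5] length 4
  Position 6 ('d'): window [2,6] length 5 -- new best
  Position 7 ('b'): repeat (last at 5), move window start to 6
  Position 7 ('b'): window [6,7] length 2
  Position 8 ('f'): window [6,8] length 3
  Position 9 ('d'): repeat (last at 6), move window start to 7
  Position 9 ('d'): window [7,9] length 3
  Position 10 ('d'): repeat (last at 9), move window start to 10
  Position 10 ('d'): window [10,10] length 1
  Position 11 ('e'): window [10,11] length 2
Longest substring with no repeats: "ehgbd" with length 5

5


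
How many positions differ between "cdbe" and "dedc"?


Comparing "cdbe" and "dedc" position by position:
  Position 0: 'c' vs 'd' => DIFFER
  Position 1: 'd' vs 'e' => DIFFER
  Position 2: 'b' vs 'd' => DIFFER
  Position 3: 'e' vs 'c' => DIFFER
Positions that differ: 4

4


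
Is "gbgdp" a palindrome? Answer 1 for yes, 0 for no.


Input: gbgdp
Reversed: pdgbg
  Compare pos 0 ('g') with pos 4 ('p'): MISMATCH
  Compare pos 1 ('b') with pos 3 ('d'): MISMATCH
Result: not a palindrome

0


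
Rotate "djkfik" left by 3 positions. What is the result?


Input: "djkfik", rotate left by 3
First 3 characters: "djk"
Remaining characters: "fik"
Concatenate remaining + first: "fik" + "djk" = "fikdjk"

fikdjk


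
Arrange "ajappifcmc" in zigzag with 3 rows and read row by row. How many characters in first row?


Zigzag "ajappifcmc" into 3 rows:
Placing characters:
  'a' => row 0
  'j' => row 1
  'a' => row 2
  'p' => row 1
  'p' => row 0
  'i' => row 1
  'f' => row 2
  'c' => row 1
  'm' => row 0
  'c' => row 1
Rows:
  Row 0: "apm"
  Row 1: "jpicc"
  Row 2: "af"
First row length: 3

3


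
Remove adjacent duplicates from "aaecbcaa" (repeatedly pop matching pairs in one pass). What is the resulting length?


Input: aaecbcaa
Stack-based adjacent duplicate removal:
  Read 'a': push. Stack: a
  Read 'a': matches stack top 'a' => pop. Stack: (empty)
  Read 'e': push. Stack: e
  Read 'c': push. Stack: ec
  Read 'b': push. Stack: ecb
  Read 'c': push. Stack: ecbc
  Read 'a': push. Stack: ecbca
  Read 'a': matches stack top 'a' => pop. Stack: ecbc
Final stack: "ecbc" (length 4)

4


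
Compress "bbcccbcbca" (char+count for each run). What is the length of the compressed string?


Input: bbcccbcbca
Runs:
  'b' x 2 => "b2"
  'c' x 3 => "c3"
  'b' x 1 => "b1"
  'c' x 1 => "c1"
  'b' x 1 => "b1"
  'c' x 1 => "c1"
  'a' x 1 => "a1"
Compressed: "b2c3b1c1b1c1a1"
Compressed length: 14

14


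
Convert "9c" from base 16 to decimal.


Input: "9c" in base 16
Positional expansion:
  Digit '9' (value 9) x 16^1 = 144
  Digit 'c' (value 12) x 16^0 = 12
Sum = 156

156


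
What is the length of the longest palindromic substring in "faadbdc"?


Input: "faadbdc"
Checking substrings for palindromes:
  [3:6] "dbd" (len 3) => palindrome
  [1:3] "aa" (len 2) => palindrome
Longest palindromic substring: "dbd" with length 3

3


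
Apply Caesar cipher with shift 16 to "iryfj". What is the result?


Caesar cipher: shift "iryfj" by 16
  'i' (pos 8) + 16 = pos 24 = 'y'
  'r' (pos 17) + 16 = pos 7 = 'h'
  'y' (pos 24) + 16 = pos 14 = 'o'
  'f' (pos 5) + 16 = pos 21 = 'v'
  'j' (pos 9) + 16 = pos 25 = 'z'
Result: yhovz

yhovz


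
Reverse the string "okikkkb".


Input: okikkkb
Reading characters right to left:
  Position 6: 'b'
  Position 5: 'k'
  Position 4: 'k'
  Position 3: 'k'
  Position 2: 'i'
  Position 1: 'k'
  Position 0: 'o'
Reversed: bkkkiko

bkkkiko


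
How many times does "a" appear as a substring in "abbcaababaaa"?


Searching for "a" in "abbcaababaaa"
Scanning each position:
  Position 0: "a" => MATCH
  Position 1: "b" => no
  Position 2: "b" => no
  Position 3: "c" => no
  Position 4: "a" => MATCH
  Position 5: "a" => MATCH
  Position 6: "b" => no
  Position 7: "a" => MATCH
  Position 8: "b" => no
  Position 9: "a" => MATCH
  Position 10: "a" => MATCH
  Position 11: "a" => MATCH
Total occurrences: 7

7


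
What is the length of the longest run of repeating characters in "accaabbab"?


Input: "accaabbab"
Scanning for longest run:
  Position 1 ('c'): new char, reset run to 1
  Position 2 ('c'): continues run of 'c', length=2
  Position 3 ('a'): new char, reset run to 1
  Position 4 ('a'): continues run of 'a', length=2
  Position 5 ('b'): new char, reset run to 1
  Position 6 ('b'): continues run of 'b', length=2
  Position 7 ('a'): new char, reset run to 1
  Position 8 ('b'): new char, reset run to 1
Longest run: 'c' with length 2

2


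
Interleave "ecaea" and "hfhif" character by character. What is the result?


Interleaving "ecaea" and "hfhif":
  Position 0: 'e' from first, 'h' from second => "eh"
  Position 1: 'c' from first, 'f' from second => "cf"
  Position 2: 'a' from first, 'h' from second => "ah"
  Position 3: 'e' from first, 'i' from second => "ei"
  Position 4: 'a' from first, 'f' from second => "af"
Result: ehcfaheiaf

ehcfaheiaf


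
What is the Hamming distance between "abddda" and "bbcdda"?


Comparing "abddda" and "bbcdda" position by position:
  Position 0: 'a' vs 'b' => differ
  Position 1: 'b' vs 'b' => same
  Position 2: 'd' vs 'c' => differ
  Position 3: 'd' vs 'd' => same
  Position 4: 'd' vs 'd' => same
  Position 5: 'a' vs 'a' => same
Total differences (Hamming distance): 2

2


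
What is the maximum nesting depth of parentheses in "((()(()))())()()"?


Input: "((()(()))())()()"
Tracking depth:
  Position 0 '(': depth becomes 1
  Position 1 '(': depth becomes 2
  Position 2 '(': depth becomes 3
  Position 3 ')': depth becomes 2
  Position 4 '(': depth becomes 3
  Position 5 '(': depth becomes 4
  Position 6 ')': depth becomes 3
  Position 7 ')': depth becomes 2
  Position 8 ')': depth becomes 1
  Position 9 '(': depth becomes 2
  Position 10 ')': depth becomes 1
  Position 11 ')': depth becomes 0
  Position 12 '(': depth becomes 1
  Position 13 ')': depth becomes 0
  Position 14 '(': depth becomes 1
  Position 15 ')': depth becomes 0
Maximum depth reached: 4

4


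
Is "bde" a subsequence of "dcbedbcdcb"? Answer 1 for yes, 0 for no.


Check if "bde" is a subsequence of "dcbedbcdcb"
Greedy scan:
  Position 0 ('d'): no match needed
  Position 1 ('c'): no match needed
  Position 2 ('b'): matches sub[0] = 'b'
  Position 3 ('e'): no match needed
  Position 4 ('d'): matches sub[1] = 'd'
  Position 5 ('b'): no match needed
  Position 6 ('c'): no match needed
  Position 7 ('d'): no match needed
  Position 8 ('c'): no match needed
  Position 9 ('b'): no match needed
Only matched 2/3 characters => not a subsequence

0


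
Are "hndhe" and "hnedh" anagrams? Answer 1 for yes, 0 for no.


Strings: "hndhe", "hnedh"
Sorted first:  dehhn
Sorted second: dehhn
Sorted forms match => anagrams

1


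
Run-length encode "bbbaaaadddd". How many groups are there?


Input: bbbaaaadddd
Scanning for consecutive runs:
  Group 1: 'b' x 3 (positions 0-2)
  Group 2: 'a' x 4 (positions 3-6)
  Group 3: 'd' x 4 (positions 7-10)
Total groups: 3

3


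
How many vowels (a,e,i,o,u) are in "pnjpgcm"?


Input: pnjpgcm
Checking each character:
  'p' at position 0: consonant
  'n' at position 1: consonant
  'j' at position 2: consonant
  'p' at position 3: consonant
  'g' at position 4: consonant
  'c' at position 5: consonant
  'm' at position 6: consonant
Total vowels: 0

0


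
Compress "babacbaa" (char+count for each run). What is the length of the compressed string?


Input: babacbaa
Runs:
  'b' x 1 => "b1"
  'a' x 1 => "a1"
  'b' x 1 => "b1"
  'a' x 1 => "a1"
  'c' x 1 => "c1"
  'b' x 1 => "b1"
  'a' x 2 => "a2"
Compressed: "b1a1b1a1c1b1a2"
Compressed length: 14

14


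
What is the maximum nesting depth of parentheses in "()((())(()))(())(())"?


Input: "()((())(()))(())(())"
Tracking depth:
  Position 0 '(': depth becomes 1
  Position 1 ')': depth becomes 0
  Position 2 '(': depth becomes 1
  Position 3 '(': depth becomes 2
  Position 4 '(': depth becomes 3
  Position 5 ')': depth becomes 2
  Position 6 ')': depth becomes 1
  Position 7 '(': depth becomes 2
  Position 8 '(': depth becomes 3
  Position 9 ')': depth becomes 2
  Position 10 ')': depth becomes 1
  Position 11 ')': depth becomes 0
  Position 12 '(': depth becomes 1
  Position 13 '(': depth becomes 2
  Position 14 ')': depth becomes 1
  Position 15 ')': depth becomes 0
  Position 16 '(': depth becomes 1
  Position 17 '(': depth becomes 2
  Position 18 ')': depth becomes 1
  Position 19 ')': depth becomes 0
Maximum depth reached: 3

3


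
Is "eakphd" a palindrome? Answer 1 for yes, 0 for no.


Input: eakphd
Reversed: dhpkae
  Compare pos 0 ('e') with pos 5 ('d'): MISMATCH
  Compare pos 1 ('a') with pos 4 ('h'): MISMATCH
  Compare pos 2 ('k') with pos 3 ('p'): MISMATCH
Result: not a palindrome

0


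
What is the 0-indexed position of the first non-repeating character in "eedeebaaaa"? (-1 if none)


Input: eedeebaaaa
Character frequencies:
  'a': 4
  'b': 1
  'd': 1
  'e': 4
Scanning left to right for freq == 1:
  Position 0 ('e'): freq=4, skip
  Position 1 ('e'): freq=4, skip
  Position 2 ('d'): unique! => answer = 2

2


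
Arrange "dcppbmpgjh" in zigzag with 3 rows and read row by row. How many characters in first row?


Zigzag "dcppbmpgjh" into 3 rows:
Placing characters:
  'd' => row 0
  'c' => row 1
  'p' => row 2
  'p' => row 1
  'b' => row 0
  'm' => row 1
  'p' => row 2
  'g' => row 1
  'j' => row 0
  'h' => row 1
Rows:
  Row 0: "dbj"
  Row 1: "cpmgh"
  Row 2: "pp"
First row length: 3

3


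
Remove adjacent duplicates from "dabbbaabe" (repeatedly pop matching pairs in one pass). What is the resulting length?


Input: dabbbaabe
Stack-based adjacent duplicate removal:
  Read 'd': push. Stack: d
  Read 'a': push. Stack: da
  Read 'b': push. Stack: dab
  Read 'b': matches stack top 'b' => pop. Stack: da
  Read 'b': push. Stack: dab
  Read 'a': push. Stack: daba
  Read 'a': matches stack top 'a' => pop. Stack: dab
  Read 'b': matches stack top 'b' => pop. Stack: da
  Read 'e': push. Stack: dae
Final stack: "dae" (length 3)

3


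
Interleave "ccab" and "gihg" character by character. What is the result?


Interleaving "ccab" and "gihg":
  Position 0: 'c' from first, 'g' from second => "cg"
  Position 1: 'c' from first, 'i' from second => "ci"
  Position 2: 'a' from first, 'h' from second => "ah"
  Position 3: 'b' from first, 'g' from second => "bg"
Result: cgciahbg

cgciahbg


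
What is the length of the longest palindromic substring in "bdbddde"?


Input: "bdbddde"
Checking substrings for palindromes:
  [0:3] "bdb" (len 3) => palindrome
  [1:4] "dbd" (len 3) => palindrome
  [3:6] "ddd" (len 3) => palindrome
  [3:5] "dd" (len 2) => palindrome
  [4:6] "dd" (len 2) => palindrome
Longest palindromic substring: "bdb" with length 3

3


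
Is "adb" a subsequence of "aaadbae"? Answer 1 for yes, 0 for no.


Check if "adb" is a subsequence of "aaadbae"
Greedy scan:
  Position 0 ('a'): matches sub[0] = 'a'
  Position 1 ('a'): no match needed
  Position 2 ('a'): no match needed
  Position 3 ('d'): matches sub[1] = 'd'
  Position 4 ('b'): matches sub[2] = 'b'
  Position 5 ('a'): no match needed
  Position 6 ('e'): no match needed
All 3 characters matched => is a subsequence

1


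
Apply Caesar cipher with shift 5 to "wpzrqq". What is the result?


Caesar cipher: shift "wpzrqq" by 5
  'w' (pos 22) + 5 = pos 1 = 'b'
  'p' (pos 15) + 5 = pos 20 = 'u'
  'z' (pos 25) + 5 = pos 4 = 'e'
  'r' (pos 17) + 5 = pos 22 = 'w'
  'q' (pos 16) + 5 = pos 21 = 'v'
  'q' (pos 16) + 5 = pos 21 = 'v'
Result: buewvv

buewvv


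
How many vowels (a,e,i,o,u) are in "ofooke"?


Input: ofooke
Checking each character:
  'o' at position 0: vowel (running total: 1)
  'f' at position 1: consonant
  'o' at position 2: vowel (running total: 2)
  'o' at position 3: vowel (running total: 3)
  'k' at position 4: consonant
  'e' at position 5: vowel (running total: 4)
Total vowels: 4

4


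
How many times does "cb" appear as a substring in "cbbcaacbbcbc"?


Searching for "cb" in "cbbcaacbbcbc"
Scanning each position:
  Position 0: "cb" => MATCH
  Position 1: "bb" => no
  Position 2: "bc" => no
  Position 3: "ca" => no
  Position 4: "aa" => no
  Position 5: "ac" => no
  Position 6: "cb" => MATCH
  Position 7: "bb" => no
  Position 8: "bc" => no
  Position 9: "cb" => MATCH
  Position 10: "bc" => no
Total occurrences: 3

3


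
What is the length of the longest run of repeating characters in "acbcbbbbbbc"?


Input: "acbcbbbbbbc"
Scanning for longest run:
  Position 1 ('c'): new char, reset run to 1
  Position 2 ('b'): new char, reset run to 1
  Position 3 ('c'): new char, reset run to 1
  Position 4 ('b'): new char, reset run to 1
  Position 5 ('b'): continues run of 'b', length=2
  Position 6 ('b'): continues run of 'b', length=3
  Position 7 ('b'): continues run of 'b', length=4
  Position 8 ('b'): continues run of 'b', length=5
  Position 9 ('b'): continues run of 'b', length=6
  Position 10 ('c'): new char, reset run to 1
Longest run: 'b' with length 6

6


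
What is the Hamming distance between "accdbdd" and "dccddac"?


Comparing "accdbdd" and "dccddac" position by position:
  Position 0: 'a' vs 'd' => differ
  Position 1: 'c' vs 'c' => same
  Position 2: 'c' vs 'c' => same
  Position 3: 'd' vs 'd' => same
  Position 4: 'b' vs 'd' => differ
  Position 5: 'd' vs 'a' => differ
  Position 6: 'd' vs 'c' => differ
Total differences (Hamming distance): 4

4


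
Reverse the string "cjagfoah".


Input: cjagfoah
Reading characters right to left:
  Position 7: 'h'
  Position 6: 'a'
  Position 5: 'o'
  Position 4: 'f'
  Position 3: 'g'
  Position 2: 'a'
  Position 1: 'j'
  Position 0: 'c'
Reversed: haofgajc

haofgajc


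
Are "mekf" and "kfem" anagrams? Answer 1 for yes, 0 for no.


Strings: "mekf", "kfem"
Sorted first:  efkm
Sorted second: efkm
Sorted forms match => anagrams

1


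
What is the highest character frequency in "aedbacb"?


Input: aedbacb
Character counts:
  'a': 2
  'b': 2
  'c': 1
  'd': 1
  'e': 1
Maximum frequency: 2

2


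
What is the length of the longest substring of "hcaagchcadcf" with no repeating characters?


Input: "hcaagchcadcf"
Sliding window (track last position of each char):
  Position 0 ('h'): window [0,0] length 1 -- new best
  Position 1 ('c'): window [0,1] length 2 -- new best
  Position 2 ('a'): window [0,2] length 3 -- new best
  Position 3 ('a'): repeat (last at 2), move window start to 3
  Position 3 ('a'): window [3,3] length 1
  Position 4 ('g'): window [3,4] length 2
  Position 5 ('c'): window [3,5] length 3
  Position 6 ('h'): window [3,6] length 4 -- new best
  Position 7 ('c'): repeat (last at 5), move window start to 6
  Position 7 ('c'): window [6,7] length 2
  Position 8 ('a'): window [6,8] length 3
  Position 9 ('d'): window [6,9] length 4
  Position 10 ('c'): repeat (last at 7), move window start to 8
  Position 10 ('c'): window [8,10] length 3
  Position 11 ('f'): window [8,11] length 4
Longest substring with no repeats: "agch" with length 4

4


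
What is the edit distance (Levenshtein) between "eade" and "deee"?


Computing edit distance: "eade" -> "deee"
DP table:
           d    e    e    e
      0    1    2    3    4
  e   1    1    1    2    3
  a   2    2    2    2    3
  d   3    2    3    3    3
  e   4    3    2    3    3
Edit distance = dp[4][4] = 3

3


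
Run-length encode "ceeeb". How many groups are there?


Input: ceeeb
Scanning for consecutive runs:
  Group 1: 'c' x 1 (positions 0-0)
  Group 2: 'e' x 3 (positions 1-3)
  Group 3: 'b' x 1 (positions 4-4)
Total groups: 3

3


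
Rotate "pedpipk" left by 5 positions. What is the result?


Input: "pedpipk", rotate left by 5
First 5 characters: "pedpi"
Remaining characters: "pk"
Concatenate remaining + first: "pk" + "pedpi" = "pkpedpi"

pkpedpi


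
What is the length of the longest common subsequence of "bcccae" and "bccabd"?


LCS of "bcccae" and "bccabd"
DP table:
           b    c    c    a    b    d
      0    0    0    0    0    0    0
  b   0    1    1    1    1    1    1
  c   0    1    2    2    2    2    2
  c   0    1    2    3    3    3    3
  c   0    1    2    3    3    3    3
  a   0    1    2    3    4    4    4
  e   0    1    2    3    4    4    4
LCS length = dp[6][6] = 4

4


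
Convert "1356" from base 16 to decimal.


Input: "1356" in base 16
Positional expansion:
  Digit '1' (value 1) x 16^3 = 4096
  Digit '3' (value 3) x 16^2 = 768
  Digit '5' (value 5) x 16^1 = 80
  Digit '6' (value 6) x 16^0 = 6
Sum = 4950

4950


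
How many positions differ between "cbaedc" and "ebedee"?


Comparing "cbaedc" and "ebedee" position by position:
  Position 0: 'c' vs 'e' => DIFFER
  Position 1: 'b' vs 'b' => same
  Position 2: 'a' vs 'e' => DIFFER
  Position 3: 'e' vs 'd' => DIFFER
  Position 4: 'd' vs 'e' => DIFFER
  Position 5: 'c' vs 'e' => DIFFER
Positions that differ: 5

5


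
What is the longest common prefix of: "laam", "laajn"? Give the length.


Words: laam, laajn
  Position 0: all 'l' => match
  Position 1: all 'a' => match
  Position 2: all 'a' => match
  Position 3: ('m', 'j') => mismatch, stop
LCP = "laa" (length 3)

3


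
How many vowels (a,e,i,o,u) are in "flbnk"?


Input: flbnk
Checking each character:
  'f' at position 0: consonant
  'l' at position 1: consonant
  'b' at position 2: consonant
  'n' at position 3: consonant
  'k' at position 4: consonant
Total vowels: 0

0


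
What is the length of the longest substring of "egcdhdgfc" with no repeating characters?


Input: "egcdhdgfc"
Sliding window (track last position of each char):
  Position 0 ('e'): window [0,0] length 1 -- new best
  Position 1 ('g'): window [0,1] length 2 -- new best
  Position 2 ('c'): window [0,2] length 3 -- new best
  Position 3 ('d'): window [0,3] length 4 -- new best
  Position 4 ('h'): window [0,4] length 5 -- new best
  Position 5 ('d'): repeat (last at 3), move window start to 4
  Position 5 ('d'): window [4,5] length 2
  Position 6 ('g'): window [4,6] length 3
  Position 7 ('f'): window [4,7] length 4
  Position 8 ('c'): window [4,8] length 5
Longest substring with no repeats: "egcdh" with length 5

5
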